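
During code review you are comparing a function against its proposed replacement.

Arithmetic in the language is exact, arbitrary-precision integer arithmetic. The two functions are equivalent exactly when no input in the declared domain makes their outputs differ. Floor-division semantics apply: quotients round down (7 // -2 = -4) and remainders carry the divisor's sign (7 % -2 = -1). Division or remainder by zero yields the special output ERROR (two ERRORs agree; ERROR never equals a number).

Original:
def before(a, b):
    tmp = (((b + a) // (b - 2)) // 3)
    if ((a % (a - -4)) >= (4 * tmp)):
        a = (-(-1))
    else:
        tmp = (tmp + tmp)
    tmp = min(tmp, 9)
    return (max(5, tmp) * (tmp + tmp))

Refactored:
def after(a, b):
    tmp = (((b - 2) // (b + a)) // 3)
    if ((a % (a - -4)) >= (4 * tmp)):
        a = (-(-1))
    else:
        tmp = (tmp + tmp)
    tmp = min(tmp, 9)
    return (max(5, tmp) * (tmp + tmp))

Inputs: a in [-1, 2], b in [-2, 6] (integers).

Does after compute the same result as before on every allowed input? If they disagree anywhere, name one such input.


Not equivalent: a=-1, b=1 separates them (0 vs ERROR).
before: tmp = 0; ((a % (a - -4)) >= (4 * tmp)) -> true; a = 1; tmp = 0; return 0
after: division by zero -> ERROR
verdict: not equivalent; witness: a=-1, b=1


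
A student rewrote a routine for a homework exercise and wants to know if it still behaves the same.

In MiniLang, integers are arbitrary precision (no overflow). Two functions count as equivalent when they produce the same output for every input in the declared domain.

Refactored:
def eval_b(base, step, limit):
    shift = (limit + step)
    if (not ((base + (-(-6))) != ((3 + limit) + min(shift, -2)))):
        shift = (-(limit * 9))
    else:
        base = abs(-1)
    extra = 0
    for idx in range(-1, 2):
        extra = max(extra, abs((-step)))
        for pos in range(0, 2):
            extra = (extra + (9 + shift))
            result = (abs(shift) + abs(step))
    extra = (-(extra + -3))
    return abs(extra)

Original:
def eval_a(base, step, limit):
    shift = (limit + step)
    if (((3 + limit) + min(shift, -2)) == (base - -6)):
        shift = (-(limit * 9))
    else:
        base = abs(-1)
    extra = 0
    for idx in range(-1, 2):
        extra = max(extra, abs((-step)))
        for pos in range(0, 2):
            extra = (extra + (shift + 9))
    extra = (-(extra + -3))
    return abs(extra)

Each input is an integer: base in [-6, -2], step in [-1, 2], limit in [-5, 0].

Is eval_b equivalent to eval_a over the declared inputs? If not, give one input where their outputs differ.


The two versions differ — the changes include statement counts differ; also local variable names differ; also comparison usage differs; also boolean connective usage differs; also arithmetic usage differs; also min/max/abs usage differs.
One worked example (base=-6, step=1, limit=-2) — eval_a: shift := -1 | (((3 + limit) + min(shift, -2)) == (base - -6)): false | base := 1 | extra := 0 | iter idx=-1: | extra := 1 | iter pos=0: | extra := 9 | iter pos=1: | extra := 17 | iter idx=0: | extra := 17 | iter pos=0: | extra := 25 | iter pos=1: | extra := 33 | iter idx=1: | extra := 33 | iter pos=0: | extra := 41 | iter pos=1: | extra := 49 | extra := -46 | result 46; eval_b: shift := -1 | (not ((base + (-(-6))) != ((3 + limit) + min(shift, -2)))): false | base := 1 | extra := 0 | iter idx=-1: | extra := 1 | iter pos=0: | extra := 9 | result := 2 | iter pos=1: | extra := 17 | result := 2 | iter idx=0: | extra := 17 | iter pos=0: | extra := 25 | result := 2 | iter pos=1: | extra := 33 | result := 2 | iter idx=1: | extra := 33 | iter pos=0: | extra := 41 | result := 2 | iter pos=1: | extra := 49 | result := 2 | extra := -46 | result 46; agreement on 46.
Sweeping the whole domain (120 inputs) finds no disagreement.
verdict: equivalent


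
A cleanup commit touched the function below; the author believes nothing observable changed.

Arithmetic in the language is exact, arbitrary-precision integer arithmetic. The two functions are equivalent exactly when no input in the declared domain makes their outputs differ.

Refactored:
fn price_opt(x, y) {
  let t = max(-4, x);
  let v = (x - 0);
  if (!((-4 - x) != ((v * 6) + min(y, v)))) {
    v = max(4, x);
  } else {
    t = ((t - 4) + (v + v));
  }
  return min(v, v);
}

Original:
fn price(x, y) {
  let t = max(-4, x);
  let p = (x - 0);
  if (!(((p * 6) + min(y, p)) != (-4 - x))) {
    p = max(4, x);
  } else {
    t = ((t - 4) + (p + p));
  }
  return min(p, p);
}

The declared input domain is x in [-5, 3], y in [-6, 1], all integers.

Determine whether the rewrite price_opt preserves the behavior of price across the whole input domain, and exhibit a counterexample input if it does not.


Behavior is preserved: although local variable names differ, the outputs never diverge.
Spot check at x=1, y=-5 — price: t = 1; p = 1; (!(((p * 6) + min(y, p)) != (-4 - x))) -> false; t = -1; return 1. price_opt: t = 1; v = 1; (!((-4 - x) != ((v * 6) + min(y, v)))) -> false; t = -1; return 1. Both give 1.
Checked all 72 inputs in the declared domain: the outputs agree on every one.
verdict: equivalent


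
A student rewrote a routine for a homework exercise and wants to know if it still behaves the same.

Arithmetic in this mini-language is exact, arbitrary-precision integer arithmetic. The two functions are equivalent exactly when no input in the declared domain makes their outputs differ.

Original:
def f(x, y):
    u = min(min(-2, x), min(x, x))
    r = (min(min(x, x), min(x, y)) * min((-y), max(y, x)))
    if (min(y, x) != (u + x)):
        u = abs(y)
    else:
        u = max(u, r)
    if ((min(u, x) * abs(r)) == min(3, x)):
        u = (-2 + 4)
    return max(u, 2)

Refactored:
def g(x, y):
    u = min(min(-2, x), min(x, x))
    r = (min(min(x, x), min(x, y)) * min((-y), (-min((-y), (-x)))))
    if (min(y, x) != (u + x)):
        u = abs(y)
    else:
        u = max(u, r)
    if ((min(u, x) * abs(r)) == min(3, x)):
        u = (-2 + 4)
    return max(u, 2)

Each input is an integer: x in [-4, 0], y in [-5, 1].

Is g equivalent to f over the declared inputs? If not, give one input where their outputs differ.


Comparing the listings, the differences include: min/max/abs usage differs.
Spot check at x=-1, y=0 — f: u = -2; r = 0; (min(y, x) != (u + x)) -> true; u = 0; ((min(u, x) * abs(r)) == min(3, x)) -> false; return 2. g: u = -2; r = 0; (min(y, x) != (u + x)) -> true; u = 0; ((min(u, x) * abs(r)) == min(3, x)) -> false; return 2. Both give 2.
Checked all 35 inputs in the declared domain: the outputs agree on every one.
verdict: equivalent


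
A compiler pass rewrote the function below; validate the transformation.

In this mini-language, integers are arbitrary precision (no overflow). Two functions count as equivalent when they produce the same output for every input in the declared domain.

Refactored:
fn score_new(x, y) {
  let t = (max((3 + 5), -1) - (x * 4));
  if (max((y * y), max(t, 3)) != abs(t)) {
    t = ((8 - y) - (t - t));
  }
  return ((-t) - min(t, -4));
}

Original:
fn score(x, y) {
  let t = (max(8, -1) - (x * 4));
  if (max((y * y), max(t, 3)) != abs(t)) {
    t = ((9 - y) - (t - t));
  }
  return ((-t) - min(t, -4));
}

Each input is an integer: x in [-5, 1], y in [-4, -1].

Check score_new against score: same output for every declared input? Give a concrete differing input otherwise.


There is a counterexample at x=-1, y=-4: -9 on one side, -8 on the other.
score: t := 12 | (max((y * y), max(t, 3)) != abs(t)): true | t := 13 | result -9
score_new: t := 12 | (max((y * y), max(t, 3)) != abs(t)): true | t := 12 | result -8
verdict: not equivalent; witness: x=-1, y=-4


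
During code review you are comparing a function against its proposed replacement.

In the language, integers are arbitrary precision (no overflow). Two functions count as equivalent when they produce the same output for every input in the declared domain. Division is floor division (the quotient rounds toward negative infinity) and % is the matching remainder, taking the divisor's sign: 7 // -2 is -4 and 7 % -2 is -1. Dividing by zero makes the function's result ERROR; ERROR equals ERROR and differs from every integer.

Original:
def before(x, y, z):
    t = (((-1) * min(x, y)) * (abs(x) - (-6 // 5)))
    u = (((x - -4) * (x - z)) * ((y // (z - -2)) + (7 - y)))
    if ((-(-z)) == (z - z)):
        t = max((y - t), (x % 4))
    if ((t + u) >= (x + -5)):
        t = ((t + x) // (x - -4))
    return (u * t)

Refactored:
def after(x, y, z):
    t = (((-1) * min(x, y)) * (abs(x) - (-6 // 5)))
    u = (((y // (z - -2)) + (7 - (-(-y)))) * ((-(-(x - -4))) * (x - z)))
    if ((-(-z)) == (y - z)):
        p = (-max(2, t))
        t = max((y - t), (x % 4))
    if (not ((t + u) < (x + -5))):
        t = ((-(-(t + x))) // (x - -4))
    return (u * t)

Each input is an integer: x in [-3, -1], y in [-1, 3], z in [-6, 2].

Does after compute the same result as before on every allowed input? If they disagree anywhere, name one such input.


These are not equivalent — on x=-3, y=-1, z=0 the outputs split (-21 vs -252).
before: t=15, then u=-21, then ((-(-z)) == (z - z)) is true, then t=1, then ((t + u) >= (x + -5)) is false, then returns -21
after: t=15, then u=-21, then ((-(-z)) == (y - z)) is false, then (not ((t + u) < (x + -5))) is true, then t=12, then returns -252
verdict: not equivalent; witness: x=-3, y=-1, z=0


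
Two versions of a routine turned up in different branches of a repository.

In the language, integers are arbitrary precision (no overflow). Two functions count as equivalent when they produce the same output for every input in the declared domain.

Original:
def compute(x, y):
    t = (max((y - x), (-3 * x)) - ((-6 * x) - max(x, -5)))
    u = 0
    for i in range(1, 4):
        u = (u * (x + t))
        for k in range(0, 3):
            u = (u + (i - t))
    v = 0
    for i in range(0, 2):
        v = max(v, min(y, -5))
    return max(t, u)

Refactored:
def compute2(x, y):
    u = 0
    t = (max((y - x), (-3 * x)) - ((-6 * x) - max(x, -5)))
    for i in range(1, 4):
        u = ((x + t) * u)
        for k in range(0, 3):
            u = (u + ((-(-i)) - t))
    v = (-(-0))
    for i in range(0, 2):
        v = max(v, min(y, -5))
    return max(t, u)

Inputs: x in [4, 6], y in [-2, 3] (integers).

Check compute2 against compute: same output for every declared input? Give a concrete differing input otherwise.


Differences: same computation, different form — yet all 18 inputs agree.
verdict: equivalent


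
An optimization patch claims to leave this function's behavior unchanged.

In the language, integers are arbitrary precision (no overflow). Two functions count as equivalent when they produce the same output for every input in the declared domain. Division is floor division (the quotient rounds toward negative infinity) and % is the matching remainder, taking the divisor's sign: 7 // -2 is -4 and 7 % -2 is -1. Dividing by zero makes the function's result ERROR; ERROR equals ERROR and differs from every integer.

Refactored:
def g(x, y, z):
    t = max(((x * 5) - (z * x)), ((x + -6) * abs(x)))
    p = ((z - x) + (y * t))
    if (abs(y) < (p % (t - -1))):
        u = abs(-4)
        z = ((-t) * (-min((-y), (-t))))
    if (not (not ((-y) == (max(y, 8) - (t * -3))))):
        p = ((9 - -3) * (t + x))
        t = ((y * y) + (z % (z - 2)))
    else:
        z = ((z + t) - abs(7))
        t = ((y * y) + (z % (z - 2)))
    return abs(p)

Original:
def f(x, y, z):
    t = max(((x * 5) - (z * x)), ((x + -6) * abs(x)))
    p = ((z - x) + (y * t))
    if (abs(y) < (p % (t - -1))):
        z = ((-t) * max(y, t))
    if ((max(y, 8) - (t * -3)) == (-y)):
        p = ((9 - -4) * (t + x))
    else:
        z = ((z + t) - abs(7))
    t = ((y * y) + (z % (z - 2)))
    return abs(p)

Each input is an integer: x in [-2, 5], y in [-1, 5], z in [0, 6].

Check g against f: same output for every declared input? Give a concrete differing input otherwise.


These are not equivalent — on x=-2, y=4, z=3 the outputs split (78 vs 72).
f: t becomes -4; next p becomes -11; next (abs(y) < (p % (t - -1))) evaluates to false; next ((max(y, 8) - (t * -3)) == (-y)) evaluates to true; next p becomes -78; next t becomes 16; next final value 78
g: t becomes -4; next p becomes -11; next (abs(y) < (p % (t - -1))) evaluates to false; next (not (not ((-y) == (max(y, 8) - (t * -3))))) evaluates to true; next p becomes -72; next t becomes 16; next final value 72
verdict: not equivalent; witness: x=-2, y=4, z=3


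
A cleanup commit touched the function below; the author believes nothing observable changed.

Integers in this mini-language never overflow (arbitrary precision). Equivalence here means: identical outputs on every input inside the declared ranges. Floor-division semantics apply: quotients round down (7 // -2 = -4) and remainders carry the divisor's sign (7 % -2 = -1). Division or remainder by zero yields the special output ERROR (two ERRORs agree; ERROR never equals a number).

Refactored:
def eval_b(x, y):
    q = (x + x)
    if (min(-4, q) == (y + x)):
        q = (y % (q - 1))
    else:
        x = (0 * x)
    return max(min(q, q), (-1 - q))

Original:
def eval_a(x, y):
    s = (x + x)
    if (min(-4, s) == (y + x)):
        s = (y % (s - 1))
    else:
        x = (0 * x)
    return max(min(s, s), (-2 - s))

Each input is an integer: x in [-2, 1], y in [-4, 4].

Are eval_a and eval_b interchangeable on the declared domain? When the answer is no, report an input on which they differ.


At x=-2, y=-4: eval_a gives 2, eval_b gives 3.
verdict: not equivalent; witness: x=-2, y=-4


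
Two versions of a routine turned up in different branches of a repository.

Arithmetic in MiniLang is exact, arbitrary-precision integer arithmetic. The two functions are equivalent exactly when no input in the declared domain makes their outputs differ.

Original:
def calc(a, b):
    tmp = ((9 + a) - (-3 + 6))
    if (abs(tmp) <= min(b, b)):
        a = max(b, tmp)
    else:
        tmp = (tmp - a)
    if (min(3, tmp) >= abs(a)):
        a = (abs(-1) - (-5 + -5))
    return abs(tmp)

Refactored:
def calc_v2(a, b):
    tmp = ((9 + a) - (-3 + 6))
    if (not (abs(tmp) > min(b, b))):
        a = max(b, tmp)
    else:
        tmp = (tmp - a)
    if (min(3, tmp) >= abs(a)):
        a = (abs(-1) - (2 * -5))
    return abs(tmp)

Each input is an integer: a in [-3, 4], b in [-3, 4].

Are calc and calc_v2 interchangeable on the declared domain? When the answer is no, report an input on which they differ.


Comparing the listings, the differences include: arithmetic usage differs; also comparison usage differs; also constant usage differs; also boolean connective usage differs.
Tracing a=1, b=2: calc: tmp := 7 | (abs(tmp) <= min(b, b)): false | tmp := 6 | (min(3, tmp) >= abs(a)): true | a := 11 | result 6 | calc_v2: tmp := 7 | (not (abs(tmp) > min(b, b))): false | tmp := 6 | (min(3, tmp) >= abs(a)): true | a := 11 | result 6 — matching result 6.
Across all 64 domain points the two functions coincide.
verdict: equivalent


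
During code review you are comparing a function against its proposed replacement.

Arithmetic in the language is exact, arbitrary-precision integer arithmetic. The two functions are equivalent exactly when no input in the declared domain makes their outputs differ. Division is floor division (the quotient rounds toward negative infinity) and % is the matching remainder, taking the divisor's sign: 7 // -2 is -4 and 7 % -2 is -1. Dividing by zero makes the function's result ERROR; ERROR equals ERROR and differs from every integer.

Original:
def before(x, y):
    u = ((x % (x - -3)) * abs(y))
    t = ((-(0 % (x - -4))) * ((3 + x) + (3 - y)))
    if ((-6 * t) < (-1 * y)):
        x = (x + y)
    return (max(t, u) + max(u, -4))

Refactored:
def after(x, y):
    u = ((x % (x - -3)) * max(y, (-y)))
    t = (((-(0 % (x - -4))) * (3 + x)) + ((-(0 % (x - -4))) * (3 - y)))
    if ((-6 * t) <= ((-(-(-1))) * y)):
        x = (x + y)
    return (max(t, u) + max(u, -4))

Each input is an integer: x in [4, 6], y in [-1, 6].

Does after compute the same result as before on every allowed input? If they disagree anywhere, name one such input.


The suspicious-looking change has no observable effect anywhere in the declared ranges.
Spot check at x=6, y=0 — before: u becomes 0; next t becomes 0; next ((-6 * t) < (-1 * y)) evaluates to false; next final value 0. after: u becomes 0; next t becomes 0; next ((-6 * t) <= ((-(-(-1))) * y)) evaluates to true; next x becomes 6; next final value 0. Both give 0.
Every one of the 24 inputs gives matching results.
verdict: equivalent


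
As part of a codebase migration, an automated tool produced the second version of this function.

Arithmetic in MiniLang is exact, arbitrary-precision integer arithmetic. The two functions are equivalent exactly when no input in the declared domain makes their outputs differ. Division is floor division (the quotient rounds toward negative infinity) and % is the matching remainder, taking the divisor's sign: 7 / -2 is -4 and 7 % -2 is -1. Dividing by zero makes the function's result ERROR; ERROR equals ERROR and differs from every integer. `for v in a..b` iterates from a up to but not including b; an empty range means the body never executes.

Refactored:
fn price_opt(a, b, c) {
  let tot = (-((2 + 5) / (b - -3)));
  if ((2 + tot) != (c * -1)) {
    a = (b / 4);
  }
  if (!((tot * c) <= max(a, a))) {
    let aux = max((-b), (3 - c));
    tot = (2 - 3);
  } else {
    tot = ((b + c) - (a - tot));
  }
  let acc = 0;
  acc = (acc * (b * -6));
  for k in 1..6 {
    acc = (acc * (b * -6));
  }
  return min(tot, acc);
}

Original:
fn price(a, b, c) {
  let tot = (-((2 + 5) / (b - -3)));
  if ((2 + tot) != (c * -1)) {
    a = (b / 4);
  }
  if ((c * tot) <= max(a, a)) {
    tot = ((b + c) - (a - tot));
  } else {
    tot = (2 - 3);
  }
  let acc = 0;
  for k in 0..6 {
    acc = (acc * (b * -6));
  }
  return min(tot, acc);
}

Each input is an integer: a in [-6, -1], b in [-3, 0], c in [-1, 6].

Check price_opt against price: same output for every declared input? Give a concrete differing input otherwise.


Comparing the listings, the differences include: constant usage differs, and arithmetic usage differs, and local variable names differ, and loop structure differs, and min/max/abs usage differs, and boolean connective usage differs, and statement counts differ.
Spot check at a=-3, b=-2, c=4 — price: tot becomes -7; next ((2 + tot) != (c * -1)) evaluates to true; next a becomes -1; next ((c * tot) <= max(a, a)) evaluates to true; next tot becomes -4; next acc becomes 0; next at k=0:; next acc becomes 0; next at k=1:; next acc becomes 0; next at k=2:; next acc becomes 0; next at k=3:; next acc becomes 0; next at k=4:; next acc becomes 0; next at k=5:; next acc becomes 0; next final value -4. price_opt: tot becomes -7; next ((2 + tot) != (c * -1)) evaluates to true; next a becomes -1; next (!((tot * c) <= max(a, a))) evaluates to false; next tot becomes -4; next acc becomes 0; next acc becomes 0; next at k=1:; next acc becomes 0; next at k=2:; next acc becomes 0; next at k=3:; next acc becomes 0; next at k=4:; next acc becomes 0; next at k=5:; next acc becomes 0; next final value -4. Both give -4.
Every one of the 192 inputs gives matching results.
verdict: equivalent


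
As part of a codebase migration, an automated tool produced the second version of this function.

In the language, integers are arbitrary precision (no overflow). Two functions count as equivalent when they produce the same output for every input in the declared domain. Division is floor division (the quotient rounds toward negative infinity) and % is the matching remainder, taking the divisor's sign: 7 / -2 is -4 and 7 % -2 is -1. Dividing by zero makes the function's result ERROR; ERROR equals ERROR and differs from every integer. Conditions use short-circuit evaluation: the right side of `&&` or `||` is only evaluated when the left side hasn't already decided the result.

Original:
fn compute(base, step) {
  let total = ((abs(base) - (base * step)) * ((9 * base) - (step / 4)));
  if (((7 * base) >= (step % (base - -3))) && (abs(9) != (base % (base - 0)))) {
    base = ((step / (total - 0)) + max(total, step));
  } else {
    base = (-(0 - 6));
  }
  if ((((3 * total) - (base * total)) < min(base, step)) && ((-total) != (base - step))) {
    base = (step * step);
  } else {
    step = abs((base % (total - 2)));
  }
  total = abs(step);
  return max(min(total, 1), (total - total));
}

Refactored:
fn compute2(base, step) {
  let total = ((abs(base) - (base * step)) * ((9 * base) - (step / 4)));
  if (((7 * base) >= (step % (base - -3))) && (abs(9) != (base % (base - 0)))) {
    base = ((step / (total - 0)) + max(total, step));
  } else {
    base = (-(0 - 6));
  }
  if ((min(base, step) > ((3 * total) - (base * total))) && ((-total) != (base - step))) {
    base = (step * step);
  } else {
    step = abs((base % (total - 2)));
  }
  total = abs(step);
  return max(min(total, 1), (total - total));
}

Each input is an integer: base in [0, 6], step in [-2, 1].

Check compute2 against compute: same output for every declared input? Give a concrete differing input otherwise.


Reading the diff, among the changes: comparison usage differs.
Tracing base=0, step=-1: compute: total = 0; (((7 * base) >= (step % (base - -3))) && (abs(9) != (base % (base - 0)))) -> false; base = 6; ((((3 * total) - (base * total)) < min(base, step)) && ((-total) != (base - step))) -> false; step = 0; total = 0; return 0 | compute2: total = 0; (((7 * base) >= (step % (base - -3))) && (abs(9) != (base % (base - 0)))) -> false; base = 6; ((min(base, step) > ((3 * total) - (base * total))) && ((-total) != (base - step))) -> false; step = 0; total = 0; return 0 — matching result 0.
Every one of the 28 inputs gives matching results.
verdict: equivalent


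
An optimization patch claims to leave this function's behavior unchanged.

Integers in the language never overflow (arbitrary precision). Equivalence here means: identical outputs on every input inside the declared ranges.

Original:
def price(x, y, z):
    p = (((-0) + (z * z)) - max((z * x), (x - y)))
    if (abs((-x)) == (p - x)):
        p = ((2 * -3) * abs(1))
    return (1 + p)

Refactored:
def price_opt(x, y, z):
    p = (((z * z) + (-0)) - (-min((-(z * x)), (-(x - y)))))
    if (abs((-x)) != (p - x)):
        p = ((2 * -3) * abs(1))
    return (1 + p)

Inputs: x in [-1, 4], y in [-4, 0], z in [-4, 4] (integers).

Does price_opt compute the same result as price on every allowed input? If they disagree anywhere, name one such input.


These are not equivalent — on x=-1, y=-4, z=-4 the outputs split (13 vs -5).
price: p becomes 12; next (abs((-x)) == (p - x)) evaluates to false; next final value 13
price_opt: p becomes 12; next (abs((-x)) != (p - x)) evaluates to true; next p becomes -6; next final value -5
verdict: not equivalent; witness: x=-1, y=-4, z=-4


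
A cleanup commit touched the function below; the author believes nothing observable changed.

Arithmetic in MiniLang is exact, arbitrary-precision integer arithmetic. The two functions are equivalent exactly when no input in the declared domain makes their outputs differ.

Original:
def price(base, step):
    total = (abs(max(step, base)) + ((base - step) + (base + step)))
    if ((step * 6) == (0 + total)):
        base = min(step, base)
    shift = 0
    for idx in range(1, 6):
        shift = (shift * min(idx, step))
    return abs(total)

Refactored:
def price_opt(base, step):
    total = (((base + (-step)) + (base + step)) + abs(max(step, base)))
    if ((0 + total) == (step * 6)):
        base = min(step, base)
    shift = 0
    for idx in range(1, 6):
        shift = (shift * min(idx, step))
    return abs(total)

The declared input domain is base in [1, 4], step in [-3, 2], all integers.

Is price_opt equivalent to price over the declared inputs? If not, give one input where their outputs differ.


The two versions differ — the changes include arithmetic usage differs.
Spot check at base=3, step=-2 — price: total becomes 9; next ((step * 6) == (0 + total)) evaluates to false; next shift becomes 0; next at idx=1:; next shift becomes 0; next at idx=2:; next shift becomes 0; next at idx=3:; next shift becomes 0; next at idx=4:; next shift becomes 0; next at idx=5:; next shift becomes 0; next final value 9. price_opt: total becomes 9; next ((0 + total) == (step * 6)) evaluates to false; next shift becomes 0; next at idx=1:; next shift becomes 0; next at idx=2:; next shift becomes 0; next at idx=3:; next shift becomes 0; next at idx=4:; next shift becomes 0; next at idx=5:; next shift becomes 0; next final value 9. Both give 9.
An exhaustive pass over the 24 declared inputs shows identical outputs.
verdict: equivalent


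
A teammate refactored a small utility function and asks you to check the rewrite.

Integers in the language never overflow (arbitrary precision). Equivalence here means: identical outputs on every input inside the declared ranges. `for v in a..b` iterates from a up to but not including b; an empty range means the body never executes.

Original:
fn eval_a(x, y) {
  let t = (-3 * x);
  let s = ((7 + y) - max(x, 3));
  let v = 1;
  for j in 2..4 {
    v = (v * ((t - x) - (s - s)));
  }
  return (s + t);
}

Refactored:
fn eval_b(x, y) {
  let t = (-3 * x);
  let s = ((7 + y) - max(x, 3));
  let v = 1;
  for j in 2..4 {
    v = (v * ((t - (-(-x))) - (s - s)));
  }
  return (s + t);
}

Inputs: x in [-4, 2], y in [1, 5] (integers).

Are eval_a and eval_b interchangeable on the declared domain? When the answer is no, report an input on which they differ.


This is a faithful refactor — same computation, different form, but the computed results match everywhere.
Tracing x=2, y=4: eval_a: t becomes -6; next s becomes 8; next v becomes 1; next at j=2:; next v becomes -8; next at j=3:; next v becomes 64; next final value 2 | eval_b: t becomes -6; next s becomes 8; next v becomes 1; next at j=2:; next v becomes -8; next at j=3:; next v becomes 64; next final value 2 — matching result 2.
Sweeping the whole domain (35 inputs) finds no disagreement.
verdict: equivalent


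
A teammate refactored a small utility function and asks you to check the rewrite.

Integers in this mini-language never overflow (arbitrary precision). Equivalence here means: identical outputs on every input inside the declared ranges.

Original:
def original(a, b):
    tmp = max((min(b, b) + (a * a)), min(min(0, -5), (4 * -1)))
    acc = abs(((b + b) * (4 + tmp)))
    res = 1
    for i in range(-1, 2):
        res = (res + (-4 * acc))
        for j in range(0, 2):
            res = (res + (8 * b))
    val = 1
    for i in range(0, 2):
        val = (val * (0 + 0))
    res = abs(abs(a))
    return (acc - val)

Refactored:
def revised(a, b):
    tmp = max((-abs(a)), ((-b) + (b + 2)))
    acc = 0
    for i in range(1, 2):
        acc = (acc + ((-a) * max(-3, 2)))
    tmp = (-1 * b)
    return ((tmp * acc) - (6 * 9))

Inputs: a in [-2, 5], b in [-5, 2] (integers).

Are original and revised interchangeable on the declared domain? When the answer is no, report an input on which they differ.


Try a=-2, b=-5.
original: tmp = -1; acc = 30; res = 1; [i=-1]; res = -119; [j=0]; res = -159; [j=1]; res = -199; [i=0]; res = -319; [j=0]; res = -359; [j=1]; res = -399; [i=1]; res = -519; [j=0]; res = -559; [j=1]; res = -599; val = 1; [i=0]; val = 0; [i=1]; val = 0; res = 2; return 30
revised: tmp = 2; acc = 0; [i=1]; acc = 4; tmp = 5; return -34
30 and -34 differ, so these are not the same function on this domain.
verdict: not equivalent; witness: a=-2, b=-5


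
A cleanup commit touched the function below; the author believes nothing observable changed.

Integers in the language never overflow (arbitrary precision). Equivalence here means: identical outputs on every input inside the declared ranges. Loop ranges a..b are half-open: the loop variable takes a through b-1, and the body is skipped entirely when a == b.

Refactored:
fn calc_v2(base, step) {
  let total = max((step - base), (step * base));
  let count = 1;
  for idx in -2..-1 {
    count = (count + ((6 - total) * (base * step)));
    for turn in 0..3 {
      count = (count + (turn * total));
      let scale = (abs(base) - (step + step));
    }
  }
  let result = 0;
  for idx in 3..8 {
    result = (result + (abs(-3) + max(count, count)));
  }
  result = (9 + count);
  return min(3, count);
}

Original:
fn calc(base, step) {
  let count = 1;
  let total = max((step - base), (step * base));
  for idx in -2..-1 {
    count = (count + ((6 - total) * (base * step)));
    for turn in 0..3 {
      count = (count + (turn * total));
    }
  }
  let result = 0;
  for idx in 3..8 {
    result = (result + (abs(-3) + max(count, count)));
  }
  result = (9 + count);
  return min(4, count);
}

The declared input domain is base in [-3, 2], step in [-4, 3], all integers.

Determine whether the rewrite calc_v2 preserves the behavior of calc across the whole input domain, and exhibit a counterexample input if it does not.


Try base=-3, step=-2.
calc: count becomes 1; next total becomes 6; next at idx=-2:; next count becomes 1; next at turn=0:; next count becomes 1; next at turn=1:; next count becomes 7; next at turn=2:; next count becomes 19; next result becomes 0; next at idx=3:; next result becomes 22; next at idx=4:; next result becomes 44; next at idx=5:; next result becomes 66; next at idx=6:; next result becomes 88; next at idx=7:; next result becomes 110; next result becomes 28; next final value 4
calc_v2: total becomes 6; next count becomes 1; next at idx=-2:; next count becomes 1; next at turn=0:; next count becomes 1; next scale becomes 7; next at turn=1:; next count becomes 7; next scale becomes 7; next at turn=2:; next count becomes 19; next scale becomes 7; next result becomes 0; next at idx=3:; next result becomes 22; next at idx=4:; next result becomes 44; next at idx=5:; next result becomes 66; next at idx=6:; next result becomes 88; next at idx=7:; next result becomes 110; next result becomes 28; next final value 3
4 != 3, so the rewrite changes behavior.
verdict: not equivalent; witness: base=-3, step=-2


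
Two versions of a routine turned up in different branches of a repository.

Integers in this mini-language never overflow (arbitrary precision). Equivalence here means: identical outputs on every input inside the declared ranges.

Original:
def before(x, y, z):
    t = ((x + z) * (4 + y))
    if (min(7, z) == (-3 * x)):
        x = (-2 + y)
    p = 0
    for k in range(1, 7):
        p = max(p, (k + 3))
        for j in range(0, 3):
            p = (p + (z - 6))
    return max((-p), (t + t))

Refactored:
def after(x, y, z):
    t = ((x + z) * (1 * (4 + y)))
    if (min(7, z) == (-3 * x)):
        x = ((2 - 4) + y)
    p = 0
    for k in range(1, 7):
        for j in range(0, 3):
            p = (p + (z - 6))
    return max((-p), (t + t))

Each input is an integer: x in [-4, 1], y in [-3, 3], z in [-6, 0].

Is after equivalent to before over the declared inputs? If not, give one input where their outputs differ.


Consider the input x=-4, y=-3, z=-6.
before: t := -10 | (min(7, z) == (-3 * x)): false | p := 0 | iter k=1: | p := 4 | iter j=0: | p := -8 | iter j=1: | p := -20 | iter j=2: | p := -32 | iter k=2: | p := 5 | iter j=0: | p := -7 | iter j=1: | p := -19 | iter j=2: | p := -31 | iter k=3: | p := 6 | iter j=0: | p := -6 | iter j=1: | p := -18 | iter j=2: | p := -30 | iter k=4: | p := 7 | iter j=0: | p := -5 | iter j=1: | p := -17 | iter j=2: | p := -29 | iter k=5: | p := 8 | iter j=0: | p := -4 | iter j=1: | p := -16 | iter j=2: | p := -28 | iter k=6: | p := 9 | iter j=0: | p := -3 | iter j=1: | p := -15 | iter j=2: | p := -27 | result 27
after: t := -10 | (min(7, z) == (-3 * x)): false | p := 0 | iter k=1: | iter j=0: | p := -12 | iter j=1: | p := -24 | iter j=2: | p := -36 | iter k=2: | iter j=0: | p := -48 | iter j=1: | p := -60 | iter j=2: | p := -72 | iter k=3: | iter j=0: | p := -84 | iter j=1: | p := -96 | iter j=2: | p := -108 | iter k=4: | iter j=0: | p := -120 | iter j=1: | p := -132 | iter j=2: | p := -144 | iter k=5: | iter j=0: | p := -156 | iter j=1: | p := -168 | iter j=2: | p := -180 | iter k=6: | iter j=0: | p := -192 | iter j=1: | p := -204 | iter j=2: | p := -216 | result 216
27 vs 216 — the two versions disagree here.
verdict: not equivalent; witness: x=-4, y=-3, z=-6


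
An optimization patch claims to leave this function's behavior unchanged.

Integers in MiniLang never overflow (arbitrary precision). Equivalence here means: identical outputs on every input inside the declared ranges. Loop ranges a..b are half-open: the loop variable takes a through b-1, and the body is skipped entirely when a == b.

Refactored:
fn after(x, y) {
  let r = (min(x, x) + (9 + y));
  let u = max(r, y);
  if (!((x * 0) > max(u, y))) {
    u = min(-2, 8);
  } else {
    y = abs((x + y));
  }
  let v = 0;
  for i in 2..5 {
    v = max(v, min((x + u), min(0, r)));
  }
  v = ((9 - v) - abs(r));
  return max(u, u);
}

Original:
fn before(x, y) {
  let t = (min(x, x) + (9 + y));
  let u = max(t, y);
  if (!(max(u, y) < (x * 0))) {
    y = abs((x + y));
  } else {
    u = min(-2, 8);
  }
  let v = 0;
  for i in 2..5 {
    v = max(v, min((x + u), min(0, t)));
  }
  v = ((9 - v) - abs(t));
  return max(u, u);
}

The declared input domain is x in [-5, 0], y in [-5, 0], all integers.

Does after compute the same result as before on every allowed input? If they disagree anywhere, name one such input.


The rewrite breaks on x=-5, y=-5, where the results are -2 and -1.
before: t becomes -1; next u becomes -1; next (!(max(u, y) < (x * 0))) evaluates to false; next u becomes -2; next v becomes 0; next at i=2:; next v becomes 0; next at i=3:; next v becomes 0; next at i=4:; next v becomes 0; next v becomes 8; next final value -2
after: r becomes -1; next u becomes -1; next (!((x * 0) > max(u, y))) evaluates to false; next y becomes 10; next v becomes 0; next at i=2:; next v becomes 0; next at i=3:; next v becomes 0; next at i=4:; next v becomes 0; next v becomes 8; next final value -1
verdict: not equivalent; witness: x=-5, y=-5


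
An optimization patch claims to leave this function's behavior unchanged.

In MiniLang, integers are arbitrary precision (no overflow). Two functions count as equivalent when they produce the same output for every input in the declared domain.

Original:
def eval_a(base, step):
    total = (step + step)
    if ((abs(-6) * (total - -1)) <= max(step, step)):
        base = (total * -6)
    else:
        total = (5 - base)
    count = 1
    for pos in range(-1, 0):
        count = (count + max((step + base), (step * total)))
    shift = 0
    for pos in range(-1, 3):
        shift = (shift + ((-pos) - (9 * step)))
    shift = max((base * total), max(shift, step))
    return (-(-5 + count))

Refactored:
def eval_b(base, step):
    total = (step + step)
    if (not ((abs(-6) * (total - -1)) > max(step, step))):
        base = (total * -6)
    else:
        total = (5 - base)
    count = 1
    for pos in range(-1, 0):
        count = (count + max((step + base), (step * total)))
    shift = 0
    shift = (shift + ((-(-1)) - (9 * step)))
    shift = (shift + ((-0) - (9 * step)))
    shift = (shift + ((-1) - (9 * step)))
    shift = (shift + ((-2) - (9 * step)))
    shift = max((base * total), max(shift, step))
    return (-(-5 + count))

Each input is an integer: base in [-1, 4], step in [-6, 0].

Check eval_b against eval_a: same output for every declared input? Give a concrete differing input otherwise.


The two versions differ — the changes include constant usage differs; also boolean connective usage differs; also comparison usage differs; also arithmetic usage differs; also statement counts differ; also loop structure differs.
Spot check at base=-1, step=-3 — eval_a: total = -6; ((abs(-6) * (total - -1)) <= max(step, step)) -> true; base = 36; count = 1; [pos=-1]; count = 34; shift = 0; [pos=-1]; shift = 28; [pos=0]; shift = 55; [pos=1]; shift = 81; [pos=2]; shift = 106; shift = 106; return -29. eval_b: total = -6; (not ((abs(-6) * (total - -1)) > max(step, step))) -> true; base = 36; count = 1; [pos=-1]; count = 34; shift = 0; shift = 28; shift = 55; shift = 81; shift = 106; shift = 106; return -29. Both give -29.
Sweeping the whole domain (42 inputs) finds no disagreement.
verdict: equivalent


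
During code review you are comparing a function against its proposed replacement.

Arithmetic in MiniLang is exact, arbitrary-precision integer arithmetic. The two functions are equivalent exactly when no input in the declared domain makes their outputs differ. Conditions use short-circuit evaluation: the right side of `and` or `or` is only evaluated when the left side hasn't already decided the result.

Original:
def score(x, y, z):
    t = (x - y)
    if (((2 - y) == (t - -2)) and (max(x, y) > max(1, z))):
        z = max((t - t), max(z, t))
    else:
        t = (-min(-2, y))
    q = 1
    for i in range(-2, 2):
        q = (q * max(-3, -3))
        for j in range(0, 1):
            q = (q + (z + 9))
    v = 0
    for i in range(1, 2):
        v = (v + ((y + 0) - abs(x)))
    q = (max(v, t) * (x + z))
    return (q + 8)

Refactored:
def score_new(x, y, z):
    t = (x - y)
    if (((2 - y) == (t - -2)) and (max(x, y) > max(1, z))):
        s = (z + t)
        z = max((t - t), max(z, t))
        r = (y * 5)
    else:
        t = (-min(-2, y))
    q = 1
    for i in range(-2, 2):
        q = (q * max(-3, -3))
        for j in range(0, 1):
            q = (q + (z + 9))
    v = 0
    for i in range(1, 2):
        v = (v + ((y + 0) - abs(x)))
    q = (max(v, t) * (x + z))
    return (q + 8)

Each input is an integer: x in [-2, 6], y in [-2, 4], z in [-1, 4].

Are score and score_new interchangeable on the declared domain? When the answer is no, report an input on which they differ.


Reading the diff, among the changes: local variable names differ; constant usage differs; arithmetic usage differs; statement counts differ.
Tracing x=5, y=2, z=0: score: t = 3; (((2 - y) == (t - -2)) and (max(x, y) > max(1, z))) -> false; t = 2; q = 1; [i=-2]; q = -3; [j=0]; q = 6; [i=-1]; q = -18; [j=0]; q = -9; [i=0]; q = 27; [j=0]; q = 36; [i=1]; q = -108; [j=0]; q = -99; v = 0; [i=1]; v = -3; q = 10; return 18 | score_new: t = 3; (((2 - y) == (t - -2)) and (max(x, y) > max(1, z))) -> false; t = 2; q = 1; [i=-2]; q = -3; [j=0]; q = 6; [i=-1]; q = -18; [j=0]; q = -9; [i=0]; q = 27; [j=0]; q = 36; [i=1]; q = -108; [j=0]; q = -99; v = 0; [i=1]; v = -3; q = 10; return 18 — matching result 18.
Across all 378 domain points the two functions coincide.
verdict: equivalent


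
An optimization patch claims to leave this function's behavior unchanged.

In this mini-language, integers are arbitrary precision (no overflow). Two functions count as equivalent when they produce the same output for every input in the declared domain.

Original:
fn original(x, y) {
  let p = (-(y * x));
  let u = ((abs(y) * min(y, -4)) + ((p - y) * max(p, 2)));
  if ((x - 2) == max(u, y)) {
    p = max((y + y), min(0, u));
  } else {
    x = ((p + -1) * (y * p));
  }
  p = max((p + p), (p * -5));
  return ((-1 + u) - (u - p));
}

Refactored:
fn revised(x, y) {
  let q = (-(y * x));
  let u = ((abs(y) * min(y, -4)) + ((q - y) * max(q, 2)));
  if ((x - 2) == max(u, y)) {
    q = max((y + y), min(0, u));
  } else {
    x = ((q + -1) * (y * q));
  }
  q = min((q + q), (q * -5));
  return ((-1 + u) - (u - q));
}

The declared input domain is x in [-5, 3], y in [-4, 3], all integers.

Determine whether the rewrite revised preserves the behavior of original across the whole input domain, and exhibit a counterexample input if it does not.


On input x=-5, y=-4, original returns 99 while revised returns -41.
verdict: not equivalent; witness: x=-5, y=-4


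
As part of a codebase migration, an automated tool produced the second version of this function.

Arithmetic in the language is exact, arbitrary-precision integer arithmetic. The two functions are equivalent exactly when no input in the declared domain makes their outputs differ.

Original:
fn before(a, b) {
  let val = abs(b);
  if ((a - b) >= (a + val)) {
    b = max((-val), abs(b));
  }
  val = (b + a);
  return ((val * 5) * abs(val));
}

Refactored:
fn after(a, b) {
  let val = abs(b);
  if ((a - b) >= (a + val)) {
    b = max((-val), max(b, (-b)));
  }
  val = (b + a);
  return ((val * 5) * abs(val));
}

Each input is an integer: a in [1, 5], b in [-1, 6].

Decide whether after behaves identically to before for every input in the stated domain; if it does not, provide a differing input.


Side by side, the visible changes include: min/max/abs usage differs.
Spot check at a=5, b=-1 — before: val becomes 1; next ((a - b) >= (a + val)) evaluates to true; next b becomes 1; next val becomes 6; next final value 180. after: val becomes 1; next ((a - b) >= (a + val)) evaluates to true; next b becomes 1; next val becomes 6; next final value 180. Both give 180.
Sweeping the whole domain (40 inputs) finds no disagreement.
verdict: equivalent
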